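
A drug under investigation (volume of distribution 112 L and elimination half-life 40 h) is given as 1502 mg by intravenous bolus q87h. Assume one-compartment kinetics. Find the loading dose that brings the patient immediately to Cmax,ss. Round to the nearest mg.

1929 mg

f = (1/2)^(87/40) ≈ 0.221442; accumulation ratio R = 1/(1−f) ≈ 1.28443.
Loading dose to hit Cmax,ss on first dose: D_load = D_maint·R ≈ 1502 × 1.28443 ≈ 1929.21 mg.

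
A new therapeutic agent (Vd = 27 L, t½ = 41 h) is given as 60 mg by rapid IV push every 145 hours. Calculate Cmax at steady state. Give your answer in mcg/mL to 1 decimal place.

k = ln2/t½ = ln2/41 ≈ 0.016906 h⁻¹; fraction remaining f = e^(−kτ) = e^(−0.016906×145) ≈ 0.0862.
At steady state, accumulation factor R = 1/(1 − e^(−kτ)) ≈ 1.0943.
Each bolus raises the concentration by D/Vd = 60/27 ≈ 2.222 mcg/mL.
Steady-state peak Cmax,ss = C₀·R ≈ 2.222 × 1.0943 ≈ 2.432 mcg/mL.

2.4 mcg/mL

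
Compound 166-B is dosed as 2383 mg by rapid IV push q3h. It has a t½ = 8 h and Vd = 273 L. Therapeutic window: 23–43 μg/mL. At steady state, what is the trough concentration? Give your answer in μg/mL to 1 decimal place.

29.4 μg/mL

Over one 3-h interval, 3/8 ≈ 0.375 half-lives elapse, leaving f ≈ 0.7711 of each dose.
Single-dose peak C₀ = D/Vd = 2383/273 ≈ 8.729 μg/mL.
Steady-state trough Cmin,ss = C₀·f/(1−f) ≈ 8.729 × 0.7711/0.2289 ≈ 29.406 μg/mL.
Trough 29.4 μg/mL vs MEC 23 μg/mL: adequate.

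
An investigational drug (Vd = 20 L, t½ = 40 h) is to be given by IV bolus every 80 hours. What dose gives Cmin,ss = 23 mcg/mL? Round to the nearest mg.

1380 mg

τ/t½ = 80/40 ≈ 2, so f = (1/2)^(80/40) ≈ 0.250000.
Cmin,ss = (D/Vd)·f/(1−f), so D = Cmin,ss·Vd·(1−f)/f.
D = 23 × 20 × (1−f)/f ≈ 23 × 20 × 3.00000 ≈ 1380.00 mg.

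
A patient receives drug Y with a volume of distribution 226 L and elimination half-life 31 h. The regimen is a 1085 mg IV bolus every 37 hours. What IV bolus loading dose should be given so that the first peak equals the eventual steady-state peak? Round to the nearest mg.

1928 mg

f = (1/2)^(37/31) ≈ 0.437226; accumulation ratio R = 1/(1−f) ≈ 1.77691.
Loading dose to hit Cmax,ss on first dose: D_load = D_maint·R ≈ 1085 × 1.77691 ≈ 1927.95 mg.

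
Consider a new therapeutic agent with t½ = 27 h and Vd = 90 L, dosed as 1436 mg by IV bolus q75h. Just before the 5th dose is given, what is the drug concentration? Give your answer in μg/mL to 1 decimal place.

2.7 μg/mL

f = (1/2)^(τ/t½) = (1/2)^(75/27) ≈ 0.1458.
C₀ = D/Vd = 1436/90 ≈ 15.956 μg/mL.
Before the 5th dose, 4 doses have been given. Superposition: Cmin = C₀·(f + f² + … + f^4).
≈ 15.956 × (0.1458 + 0.0213 + 0.0031 + 0.0005) ≈ 15.956 × 0.1707 ≈ 2.724 μg/mL.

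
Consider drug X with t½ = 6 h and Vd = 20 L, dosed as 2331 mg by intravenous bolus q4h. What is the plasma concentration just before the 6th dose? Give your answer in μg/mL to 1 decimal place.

f = (1/2)^(τ/t½) = (1/2)^(4/6) ≈ 0.6300.
C₀ = D/Vd = 2331/20 ≈ 116.550 μg/mL.
Before the 6th dose, 5 doses have been given. Superposition: Cmin = C₀·(f + f² + … + f^5).
≈ 116.550 × (0.6300 + 0.3969 + 0.2500 + 0.1575 + 0.0992) ≈ 116.550 × 1.5336 ≈ 178.741 μg/mL.

178.7 μg/mL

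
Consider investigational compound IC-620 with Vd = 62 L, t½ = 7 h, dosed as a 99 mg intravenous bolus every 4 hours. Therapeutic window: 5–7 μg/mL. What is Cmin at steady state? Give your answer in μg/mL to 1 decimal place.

3.3 μg/mL

τ/t½ = 4/7 ≈ 0.57143, so fraction remaining f = (1/2)^(4/7) ≈ 0.6730.
Accumulation ratio R = 1/(1 − f) ≈ 1/0.3270 ≈ 3.0581.
Each bolus raises the concentration by D/Vd = 99/62 ≈ 1.597 μg/mL.
Steady-state peak Cmax,ss = C₀·R ≈ 1.597 × 3.0581 ≈ 4.884 μg/mL.
Steady-state trough Cmin,ss = Cmax,ss·f ≈ 4.884 × 0.6730 ≈ 3.287 μg/mL.
Trough 3.3 μg/mL vs MEC 5 μg/mL: subtherapeutic.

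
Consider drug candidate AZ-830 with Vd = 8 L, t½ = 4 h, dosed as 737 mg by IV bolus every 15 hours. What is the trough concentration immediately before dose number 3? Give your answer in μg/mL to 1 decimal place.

f = (1/2)^(τ/t½) = (1/2)^(15/4) ≈ 0.0743.
C₀ = D/Vd = 737/8 ≈ 92.125 μg/mL.
Before the 3rd dose, 2 doses have been given. Superposition: Cmin = C₀·(f + f²).
≈ 92.125 × (0.0743 + 0.0055) ≈ 92.125 × 0.0798 ≈ 7.352 μg/mL.

7.4 μg/mL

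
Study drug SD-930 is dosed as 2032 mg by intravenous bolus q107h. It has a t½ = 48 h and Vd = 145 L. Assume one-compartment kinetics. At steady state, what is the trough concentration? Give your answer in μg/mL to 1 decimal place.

τ/t½ = 107/48 ≈ 2.2292, so fraction remaining f = (1/2)^(107/48) ≈ 0.2133.
At steady state, accumulation factor R = 1/(1 − e^(−kτ)) ≈ 1.2711.
Single-dose peak C₀ = D/Vd = 2032/145 ≈ 14.014 μg/mL.
Cmax,ss = C₀/(1 − f) ≈ 14.014/0.7867 ≈ 17.814 μg/mL.
One interval later, Cmin,ss = Cmax,ss·e^(−kτ) ≈ 17.814 × 0.2133 ≈ 3.800 μg/mL.

3.8 μg/mL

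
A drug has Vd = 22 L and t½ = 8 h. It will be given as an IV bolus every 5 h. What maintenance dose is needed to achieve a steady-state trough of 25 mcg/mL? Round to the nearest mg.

298 mg

τ/t½ = 5/8 ≈ 0.625, so f = (1/2)^(5/8) ≈ 0.648420.
Cmin,ss = (D/Vd)·f/(1−f), so D = Cmin,ss·Vd·(1−f)/f.
D = 25 × 22 × (1−f)/f ≈ 25 × 22 × 0.54221 ≈ 298.22 mg.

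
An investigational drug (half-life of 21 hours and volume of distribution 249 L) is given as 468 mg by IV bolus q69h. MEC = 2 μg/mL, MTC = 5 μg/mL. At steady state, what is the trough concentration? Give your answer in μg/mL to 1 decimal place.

Over one 69-h interval, 69/21 ≈ 3.2857 half-lives elapse, leaving f ≈ 0.1025 of each dose.
At steady state, accumulation factor R = 1/(1 − e^(−kτ)) ≈ 1.1142.
Each bolus raises the concentration by D/Vd = 468/249 ≈ 1.880 μg/mL.
Cmax,ss = C₀/(1 − f) ≈ 1.880/0.8975 ≈ 2.095 μg/mL.
Steady-state trough Cmin,ss = Cmax,ss·f ≈ 2.095 × 0.1025 ≈ 0.215 μg/mL.
Trough 0.2 μg/mL vs MEC 2 μg/mL: subtherapeutic.

0.2 μg/mL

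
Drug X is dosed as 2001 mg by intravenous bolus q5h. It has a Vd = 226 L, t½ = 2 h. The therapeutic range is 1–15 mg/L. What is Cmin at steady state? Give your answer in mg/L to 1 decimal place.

1.9 mg/L

τ/t½ = 5/2 ≈ 2.5, so fraction remaining f = (1/2)^(5/2) ≈ 0.1768.
At steady state, accumulation factor R = 1/(1 − e^(−kτ)) ≈ 1.2148.
Single-dose peak C₀ = D/Vd = 2001/226 ≈ 8.854 mg/L.
Cmax,ss = C₀/(1 − f) ≈ 8.854/0.8232 ≈ 10.756 mg/L.
Steady-state trough Cmin,ss = Cmax,ss·f ≈ 10.756 × 0.1768 ≈ 1.902 mg/L.
Trough 1.9 mg/L vs MEC 1 mg/L: adequate.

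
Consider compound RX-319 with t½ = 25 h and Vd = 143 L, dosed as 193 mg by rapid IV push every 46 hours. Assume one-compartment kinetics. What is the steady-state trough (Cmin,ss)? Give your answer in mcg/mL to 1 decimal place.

0.5 mcg/mL

Over one 46-h interval, 46/25 ≈ 1.84 half-lives elapse, leaving f ≈ 0.2793 of each dose.
Accumulation ratio R = 1/(1 − f) ≈ 1/0.7207 ≈ 1.3875.
Each bolus raises the concentration by D/Vd = 193/143 ≈ 1.350 mcg/mL.
Steady-state peak Cmax,ss = C₀·R ≈ 1.350 × 1.3875 ≈ 1.873 mcg/mL.
Steady-state trough Cmin,ss = Cmax,ss·f ≈ 1.873 × 0.2793 ≈ 0.523 mcg/mL.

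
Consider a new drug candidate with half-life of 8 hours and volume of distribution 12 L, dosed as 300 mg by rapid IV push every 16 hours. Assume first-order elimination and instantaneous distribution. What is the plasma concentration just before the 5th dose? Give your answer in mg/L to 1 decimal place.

8.3 mg/L

f = (1/2)^(τ/t½) = (1/2)^(16/8) ≈ 0.2500.
C₀ = D/Vd = 300/12 ≈ 25.000 mg/L.
Before the 5th dose, 4 doses have been given. Superposition: Cmin = C₀·(f + f² + … + f^4).
≈ 25.000 × (0.2500 + 0.0625 + 0.0156 + 0.0039) ≈ 25.000 × 0.3320 ≈ 8.300 mg/L.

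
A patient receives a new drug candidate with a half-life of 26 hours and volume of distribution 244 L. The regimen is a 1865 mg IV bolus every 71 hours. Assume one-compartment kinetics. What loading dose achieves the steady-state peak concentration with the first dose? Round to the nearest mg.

f = (1/2)^(71/26) ≈ 0.150646; accumulation ratio R = 1/(1−f) ≈ 1.17737.
Loading dose to hit Cmax,ss on first dose: D_load = D_maint·R ≈ 1865 × 1.17737 ≈ 2195.80 mg.

2196 mg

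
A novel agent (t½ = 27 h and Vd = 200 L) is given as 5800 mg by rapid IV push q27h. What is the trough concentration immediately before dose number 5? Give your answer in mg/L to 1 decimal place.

27.2 mg/L

f = (1/2)^(τ/t½) = (1/2)^(27/27) ≈ 0.5000.
C₀ = D/Vd = 5800/200 ≈ 29.000 mg/L.
Before the 5th dose, 4 doses have been given. Superposition: Cmin = C₀·(f + f² + … + f^4).
≈ 29.000 × (0.5000 + 0.2500 + 0.1250 + 0.0625) ≈ 29.000 × 0.9375 ≈ 27.188 mg/L.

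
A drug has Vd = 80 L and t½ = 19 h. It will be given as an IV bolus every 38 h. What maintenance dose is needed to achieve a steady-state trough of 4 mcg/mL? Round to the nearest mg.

τ/t½ = 38/19 ≈ 2, so f = (1/2)^(38/19) ≈ 0.250000.
Cmin,ss = (D/Vd)·f/(1−f), so D = Cmin,ss·Vd·(1−f)/f.
D = 4 × 80 × (1−f)/f ≈ 4 × 80 × 3.00000 ≈ 960.00 mg.

960 mg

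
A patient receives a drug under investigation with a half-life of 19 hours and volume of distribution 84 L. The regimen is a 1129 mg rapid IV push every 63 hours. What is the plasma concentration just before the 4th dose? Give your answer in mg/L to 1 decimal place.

f = (1/2)^(τ/t½) = (1/2)^(63/19) ≈ 0.1004.
C₀ = D/Vd = 1129/84 ≈ 13.440 mg/L.
Before the 4th dose, 3 doses have been given. Superposition: Cmin = C₀·(f + f² + … + f^3).
≈ 13.440 × (0.1004 + 0.0101 + 0.0010) ≈ 13.440 × 0.1115 ≈ 1.499 mg/L.

1.5 mg/L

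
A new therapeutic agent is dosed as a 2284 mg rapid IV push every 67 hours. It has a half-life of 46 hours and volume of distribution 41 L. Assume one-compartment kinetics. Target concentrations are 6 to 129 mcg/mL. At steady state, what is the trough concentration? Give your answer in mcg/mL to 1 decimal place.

31.9 mcg/mL

k = ln2/t½ = ln2/46 ≈ 0.015068 h⁻¹; fraction remaining f = e^(−kτ) = e^(−0.015068×67) ≈ 0.3644.
Accumulation ratio R = 1/(1 − f) ≈ 1/0.6356 ≈ 1.5733.
Each bolus raises the concentration by D/Vd = 2284/41 ≈ 55.707 mcg/mL.
Steady-state peak Cmax,ss = C₀·R ≈ 55.707 × 1.5733 ≈ 87.644 mcg/mL.
Steady-state trough Cmin,ss = Cmax,ss·f ≈ 87.644 × 0.3644 ≈ 31.937 mcg/mL.
Trough 31.9 mcg/mL vs MEC 6 mcg/mL: adequate.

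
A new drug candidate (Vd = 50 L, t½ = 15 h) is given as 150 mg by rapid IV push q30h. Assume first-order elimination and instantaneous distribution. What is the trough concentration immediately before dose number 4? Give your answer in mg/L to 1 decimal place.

f = (1/2)^(τ/t½) = (1/2)^(30/15) ≈ 0.2500.
C₀ = D/Vd = 150/50 ≈ 3.000 mg/L.
Before the 4th dose, 3 doses have been given. Superposition: Cmin = C₀·(f + f² + … + f^3).
≈ 3.000 × (0.2500 + 0.0625 + 0.0156) ≈ 3.000 × 0.3281 ≈ 0.984 mg/L.

1.0 mg/L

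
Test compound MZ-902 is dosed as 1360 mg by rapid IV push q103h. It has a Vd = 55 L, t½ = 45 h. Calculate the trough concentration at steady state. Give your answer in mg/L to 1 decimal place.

6.4 mg/L

Over one 103-h interval, 103/45 ≈ 2.2889 half-lives elapse, leaving f ≈ 0.2046 of each dose.
At steady state, accumulation factor R = 1/(1 − e^(−kτ)) ≈ 1.2572.
Single-dose peak C₀ = D/Vd = 1360/55 ≈ 24.727 mg/L.
Cmax,ss = C₀/(1 − f) ≈ 24.727/0.7954 ≈ 31.088 mg/L.
One interval later, Cmin,ss = Cmax,ss·e^(−kτ) ≈ 31.088 × 0.2046 ≈ 6.361 mg/L.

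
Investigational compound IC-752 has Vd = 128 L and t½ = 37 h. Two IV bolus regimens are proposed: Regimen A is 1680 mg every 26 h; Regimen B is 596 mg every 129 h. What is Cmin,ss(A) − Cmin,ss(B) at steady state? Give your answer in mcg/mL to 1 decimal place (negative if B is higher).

Regimen A: f = (1/2)^(26/37) ≈ 0.6144; Cmin,ss = (1680/128)·f/(1−f) ≈ 20.913 mcg/mL.
Regimen B: f = (1/2)^(129/37) ≈ 0.0892; Cmin,ss = (596/128)·f/(1−f) ≈ 0.456 mcg/mL.
Difference ≈ 20.913 − 0.456 ≈ 20.457 mcg/mL.

20.5 mcg/mL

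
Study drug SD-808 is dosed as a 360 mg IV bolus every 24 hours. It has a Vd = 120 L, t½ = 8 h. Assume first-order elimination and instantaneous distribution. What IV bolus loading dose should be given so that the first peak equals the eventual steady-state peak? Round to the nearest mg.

f = (1/2)^(24/8) ≈ 0.125000; accumulation ratio R = 1/(1−f) ≈ 1.14286.
Loading dose to hit Cmax,ss on first dose: D_load = D_maint·R ≈ 360 × 1.14286 ≈ 411.43 mg.

411 mg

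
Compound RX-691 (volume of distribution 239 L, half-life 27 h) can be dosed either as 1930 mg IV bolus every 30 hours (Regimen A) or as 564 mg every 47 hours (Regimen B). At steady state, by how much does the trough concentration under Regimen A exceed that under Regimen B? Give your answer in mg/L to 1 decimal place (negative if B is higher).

6.0 mg/L

Regimen A: f = (1/2)^(30/27) ≈ 0.4629; Cmin,ss = (1930/239)·f/(1−f) ≈ 6.960 mg/L.
Regimen B: f = (1/2)^(47/27) ≈ 0.2992; Cmin,ss = (564/239)·f/(1−f) ≈ 1.008 mg/L.
Difference ≈ 6.960 − 1.008 ≈ 5.952 mg/L.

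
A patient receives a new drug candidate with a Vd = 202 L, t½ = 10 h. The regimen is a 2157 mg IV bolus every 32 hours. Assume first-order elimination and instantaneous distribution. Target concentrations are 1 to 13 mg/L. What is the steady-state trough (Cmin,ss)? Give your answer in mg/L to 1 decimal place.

1.3 mg/L

τ/t½ = 32/10 ≈ 3.2, so fraction remaining f = (1/2)^(32/10) ≈ 0.1088.
Accumulation ratio R = 1/(1 − f) ≈ 1/0.8912 ≈ 1.1221.
Single-dose peak C₀ = D/Vd = 2157/202 ≈ 10.678 mg/L.
Steady-state peak Cmax,ss = C₀·R ≈ 10.678 × 1.1221 ≈ 11.982 mg/L.
Steady-state trough Cmin,ss = Cmax,ss·f ≈ 11.982 × 0.1088 ≈ 1.304 mg/L.
Trough 1.3 mg/L vs MEC 1 mg/L: adequate.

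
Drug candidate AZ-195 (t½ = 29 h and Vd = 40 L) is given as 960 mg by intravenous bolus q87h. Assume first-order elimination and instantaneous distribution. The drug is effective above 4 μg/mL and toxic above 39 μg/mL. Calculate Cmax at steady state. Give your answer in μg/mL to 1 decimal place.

27.4 μg/mL

τ = 87 h = 3 half-lives, so f = (1/2)^3 = 0.125.
Accumulation ratio R = 1/(1 − f) = 1/0.875 = 8/7.
Single-dose peak C₀ = D/Vd = 960/40 = 24 μg/mL.
Steady-state peak Cmax,ss = C₀·R = 24 × 8/7 ≈ 27.429 μg/mL.
Peak 27.4 μg/mL vs MTC 39 μg/mL: below toxic threshold.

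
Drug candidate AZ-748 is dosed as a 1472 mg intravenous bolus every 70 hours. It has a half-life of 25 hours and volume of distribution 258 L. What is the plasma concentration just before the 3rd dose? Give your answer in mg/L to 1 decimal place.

f = (1/2)^(τ/t½) = (1/2)^(70/25) ≈ 0.1436.
C₀ = D/Vd = 1472/258 ≈ 5.705 mg/L.
Before the 3rd dose, 2 doses have been given. Superposition: Cmin = C₀·(f + f²).
≈ 5.705 × (0.1436 + 0.0206) ≈ 5.705 × 0.1642 ≈ 0.937 mg/L.

0.9 mg/L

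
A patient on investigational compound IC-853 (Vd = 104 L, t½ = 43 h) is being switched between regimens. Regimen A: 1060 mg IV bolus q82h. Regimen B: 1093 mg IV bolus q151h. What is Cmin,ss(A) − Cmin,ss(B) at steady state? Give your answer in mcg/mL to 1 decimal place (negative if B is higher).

Regimen A: f = (1/2)^(82/43) ≈ 0.2667; Cmin,ss = (1060/104)·f/(1−f) ≈ 3.707 mcg/mL.
Regimen B: f = (1/2)^(151/43) ≈ 0.0877; Cmin,ss = (1093/104)·f/(1−f) ≈ 1.010 mcg/mL.
Difference ≈ 3.707 − 1.010 ≈ 2.697 mcg/mL.

2.7 mcg/mL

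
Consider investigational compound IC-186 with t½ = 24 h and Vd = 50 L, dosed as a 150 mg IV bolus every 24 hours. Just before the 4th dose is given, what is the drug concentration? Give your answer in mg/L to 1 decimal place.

f = (1/2)^(τ/t½) = (1/2)^(24/24) ≈ 0.5000.
C₀ = D/Vd = 150/50 ≈ 3.000 mg/L.
Before the 4th dose, 3 doses have been given. Superposition: Cmin = C₀·(f + f² + … + f^3).
≈ 3.000 × (0.5000 + 0.2500 + 0.1250) ≈ 3.000 × 0.8750 ≈ 2.625 mg/L.

2.6 mg/L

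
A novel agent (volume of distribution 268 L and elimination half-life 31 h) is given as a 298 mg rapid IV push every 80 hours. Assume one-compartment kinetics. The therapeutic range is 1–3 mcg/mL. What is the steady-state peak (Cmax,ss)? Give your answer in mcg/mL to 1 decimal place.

k = ln2/t½ = ln2/31 ≈ 0.022360 h⁻¹; fraction remaining f = e^(−kτ) = e^(−0.022360×80) ≈ 0.1672.
At steady state, accumulation factor R = 1/(1 − e^(−kτ)) ≈ 1.2008.
Each bolus raises the concentration by D/Vd = 298/268 ≈ 1.112 mcg/mL.
Steady-state peak Cmax,ss = C₀·R ≈ 1.112 × 1.2008 ≈ 1.335 mcg/mL.
Peak 1.3 mcg/mL vs MTC 3 mcg/mL: below toxic threshold.

1.3 mcg/mL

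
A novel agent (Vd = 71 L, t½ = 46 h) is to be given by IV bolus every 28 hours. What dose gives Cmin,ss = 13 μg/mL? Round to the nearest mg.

τ/t½ = 28/46 ≈ 0.6087, so f = (1/2)^(28/46) ≈ 0.655789.
Cmin,ss = (D/Vd)·f/(1−f), so D = Cmin,ss·Vd·(1−f)/f.
D = 13 × 71 × (1−f)/f ≈ 13 × 71 × 0.52488 ≈ 484.46 mg.

484 mg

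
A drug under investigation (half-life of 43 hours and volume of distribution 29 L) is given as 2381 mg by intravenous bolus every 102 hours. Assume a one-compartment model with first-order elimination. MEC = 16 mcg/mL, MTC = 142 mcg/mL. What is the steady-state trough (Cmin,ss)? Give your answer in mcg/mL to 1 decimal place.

τ/t½ = 102/43 ≈ 2.3721, so fraction remaining f = (1/2)^(102/43) ≈ 0.1932.
Single-dose peak C₀ = D/Vd = 2381/29 ≈ 82.103 mcg/mL.
Steady-state trough Cmin,ss = C₀·f/(1−f) ≈ 82.103 × 0.1932/0.8068 ≈ 19.661 mcg/mL.
Trough 19.7 mcg/mL vs MEC 16 mcg/mL: adequate.

19.7 mcg/mL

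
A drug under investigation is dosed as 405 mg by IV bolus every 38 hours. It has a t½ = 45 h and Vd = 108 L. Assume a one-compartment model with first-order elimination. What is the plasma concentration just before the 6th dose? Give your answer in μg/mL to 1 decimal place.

f = (1/2)^(τ/t½) = (1/2)^(38/45) ≈ 0.5569.
C₀ = D/Vd = 405/108 ≈ 3.750 μg/mL.
Before the 6th dose, 5 doses have been given. Superposition: Cmin = C₀·(f + f² + … + f^5).
≈ 3.750 × (0.5569 + 0.3101 + 0.1727 + 0.0962 + 0.0536) ≈ 3.750 × 1.1895 ≈ 4.461 μg/mL.

4.5 μg/mL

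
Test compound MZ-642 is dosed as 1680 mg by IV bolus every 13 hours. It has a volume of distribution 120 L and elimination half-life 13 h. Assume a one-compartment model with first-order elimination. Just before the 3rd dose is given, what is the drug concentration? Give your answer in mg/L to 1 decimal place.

10.5 mg/L

f = (1/2)^(τ/t½) = (1/2)^(13/13) ≈ 0.5000.
C₀ = D/Vd = 1680/120 ≈ 14.000 mg/L.
Before the 3rd dose, 2 doses have been given. Superposition: Cmin = C₀·(f + f²).
≈ 14.000 × (0.5000 + 0.2500) ≈ 14.000 × 0.7500 ≈ 10.500 mg/L.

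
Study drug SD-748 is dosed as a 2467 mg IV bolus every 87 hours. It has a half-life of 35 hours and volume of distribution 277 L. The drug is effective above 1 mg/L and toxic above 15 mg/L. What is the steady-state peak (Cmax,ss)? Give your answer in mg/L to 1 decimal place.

10.8 mg/L

τ/t½ = 87/35 ≈ 2.4857, so fraction remaining f = (1/2)^(87/35) ≈ 0.1785.
Accumulation ratio R = 1/(1 − f) ≈ 1/0.8215 ≈ 1.2173.
Single-dose peak C₀ = D/Vd = 2467/277 ≈ 8.906 mg/L.
Steady-state peak Cmax,ss = C₀·R ≈ 8.906 × 1.2173 ≈ 10.841 mg/L.
Peak 10.8 mg/L vs MTC 15 mg/L: below toxic threshold.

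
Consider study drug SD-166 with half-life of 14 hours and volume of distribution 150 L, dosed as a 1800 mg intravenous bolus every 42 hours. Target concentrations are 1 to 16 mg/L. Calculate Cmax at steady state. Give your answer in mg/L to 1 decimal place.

13.7 mg/L

τ = 42 h = 3 half-lives, so f = (1/2)^3 = 0.125.
Accumulation ratio R = 1/(1 − f) = 1/0.875 = 8/7.
Single-dose peak C₀ = D/Vd = 1800/150 = 12 mg/L.
Steady-state peak Cmax,ss = C₀·R = 12 × 8/7 ≈ 13.714 mg/L.
Peak 13.7 mg/L vs MTC 16 mg/L: below toxic threshold.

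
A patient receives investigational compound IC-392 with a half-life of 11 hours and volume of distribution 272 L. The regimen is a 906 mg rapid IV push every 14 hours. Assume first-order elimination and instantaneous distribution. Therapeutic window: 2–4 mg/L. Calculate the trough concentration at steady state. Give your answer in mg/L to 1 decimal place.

2.4 mg/L

τ/t½ = 14/11 ≈ 1.2727, so fraction remaining f = (1/2)^(14/11) ≈ 0.4139.
Accumulation ratio R = 1/(1 − f) ≈ 1/0.5861 ≈ 1.7062.
Each bolus raises the concentration by D/Vd = 906/272 ≈ 3.331 mg/L.
Cmax,ss = C₀/(1 − f) ≈ 3.331/0.5861 ≈ 5.683 mg/L.
Steady-state trough Cmin,ss = Cmax,ss·f ≈ 5.683 × 0.4139 ≈ 2.352 mg/L.
Trough 2.4 mg/L vs MEC 2 mg/L: adequate.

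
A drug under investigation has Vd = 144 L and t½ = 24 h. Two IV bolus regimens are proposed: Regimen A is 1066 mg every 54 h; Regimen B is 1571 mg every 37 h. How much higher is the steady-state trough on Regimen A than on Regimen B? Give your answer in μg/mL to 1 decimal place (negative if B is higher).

-3.7 μg/mL

Regimen A: f = (1/2)^(54/24) ≈ 0.2102; Cmin,ss = (1066/144)·f/(1−f) ≈ 1.970 μg/mL.
Regimen B: f = (1/2)^(37/24) ≈ 0.3435; Cmin,ss = (1571/144)·f/(1−f) ≈ 5.708 μg/mL.
Difference ≈ 1.970 − 5.708 ≈ -3.738 μg/mL.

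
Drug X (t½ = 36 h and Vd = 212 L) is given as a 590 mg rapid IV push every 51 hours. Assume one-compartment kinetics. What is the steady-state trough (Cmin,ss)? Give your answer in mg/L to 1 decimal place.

τ/t½ = 51/36 ≈ 1.4167, so fraction remaining f = (1/2)^(51/36) ≈ 0.3746.
Single-dose peak C₀ = D/Vd = 590/212 ≈ 2.783 mg/L.
Steady-state trough Cmin,ss = C₀·f/(1−f) ≈ 2.783 × 0.3746/0.6254 ≈ 1.667 mg/L.

1.7 mg/L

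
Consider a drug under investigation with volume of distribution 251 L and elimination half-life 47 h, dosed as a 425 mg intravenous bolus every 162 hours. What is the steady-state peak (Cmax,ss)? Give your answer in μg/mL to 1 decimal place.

k = ln2/t½ = ln2/47 ≈ 0.014748 h⁻¹; fraction remaining f = e^(−kτ) = e^(−0.014748×162) ≈ 0.0917.
Accumulation ratio R = 1/(1 − f) ≈ 1/0.9083 ≈ 1.1010.
Each bolus raises the concentration by D/Vd = 425/251 ≈ 1.693 μg/mL.
Steady-state peak Cmax,ss = C₀·R ≈ 1.693 × 1.1010 ≈ 1.864 μg/mL.

1.9 μg/mL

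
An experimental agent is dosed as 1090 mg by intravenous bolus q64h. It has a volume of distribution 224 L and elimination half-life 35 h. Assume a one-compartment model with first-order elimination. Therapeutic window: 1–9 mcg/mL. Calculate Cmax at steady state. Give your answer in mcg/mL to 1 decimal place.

6.8 mcg/mL

k = ln2/t½ = ln2/35 ≈ 0.019804 h⁻¹; fraction remaining f = e^(−kτ) = e^(−0.019804×64) ≈ 0.2815.
Accumulation ratio R = 1/(1 − f) ≈ 1/0.7185 ≈ 1.3918.
Each bolus raises the concentration by D/Vd = 1090/224 ≈ 4.866 mcg/mL.
Steady-state peak Cmax,ss = C₀·R ≈ 4.866 × 1.3918 ≈ 6.772 mcg/mL.
Peak 6.8 mcg/mL vs MTC 9 mcg/mL: below toxic threshold.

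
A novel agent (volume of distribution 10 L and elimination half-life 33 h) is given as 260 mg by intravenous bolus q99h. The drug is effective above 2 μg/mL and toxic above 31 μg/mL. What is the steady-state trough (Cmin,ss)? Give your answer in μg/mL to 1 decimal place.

3.7 μg/mL

τ = 99 h = 3 half-lives, so f = (1/2)^3 = 0.125.
At steady state, R = 1/(1 − 0.125) = 8/7.
Single-dose peak C₀ = D/Vd = 260/10 = 26 μg/mL.
Steady-state peak Cmax,ss = C₀·R = 26 × 8/7 ≈ 29.714 μg/mL.
Steady-state trough Cmin,ss = Cmax,ss·f ≈ 29.714 × 0.125 ≈ 3.714 μg/mL.
Trough 3.7 μg/mL vs MEC 2 μg/mL: adequate.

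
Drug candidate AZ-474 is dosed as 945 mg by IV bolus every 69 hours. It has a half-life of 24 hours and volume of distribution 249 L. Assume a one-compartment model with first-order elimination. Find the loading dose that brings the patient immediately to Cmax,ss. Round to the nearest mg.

f = (1/2)^(69/24) ≈ 0.136313; accumulation ratio R = 1/(1−f) ≈ 1.15783.
Loading dose to hit Cmax,ss on first dose: D_load = D_maint·R ≈ 945 × 1.15783 ≈ 1094.15 mg.

1094 mg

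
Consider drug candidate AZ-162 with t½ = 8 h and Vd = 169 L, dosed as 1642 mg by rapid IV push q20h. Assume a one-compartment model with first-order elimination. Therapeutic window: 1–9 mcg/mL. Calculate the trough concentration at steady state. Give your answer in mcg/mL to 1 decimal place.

τ/t½ = 20/8 ≈ 2.5, so fraction remaining f = (1/2)^(20/8) ≈ 0.1768.
At steady state, accumulation factor R = 1/(1 − e^(−kτ)) ≈ 1.2148.
Single-dose peak C₀ = D/Vd = 1642/169 ≈ 9.716 mcg/mL.
Cmax,ss = C₀/(1 − f) ≈ 9.716/0.8232 ≈ 11.803 mcg/mL.
Steady-state trough Cmin,ss = Cmax,ss·f ≈ 11.803 × 0.1768 ≈ 2.087 mcg/mL.
Trough 2.1 mcg/mL vs MEC 1 mcg/mL: adequate.

2.1 mcg/mL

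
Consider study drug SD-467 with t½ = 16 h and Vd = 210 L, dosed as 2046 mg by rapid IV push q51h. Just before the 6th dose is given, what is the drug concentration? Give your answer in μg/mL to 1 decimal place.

f = (1/2)^(τ/t½) = (1/2)^(51/16) ≈ 0.1098.
C₀ = D/Vd = 2046/210 ≈ 9.743 μg/mL.
Before the 6th dose, 5 doses have been given. Superposition: Cmin = C₀·(f + f² + … + f^5).
≈ 9.743 × (0.1098 + 0.0121 + 0.0013 + 0.0001 + 0.0000) ≈ 9.743 × 0.1233 ≈ 1.201 μg/mL.

1.2 μg/mL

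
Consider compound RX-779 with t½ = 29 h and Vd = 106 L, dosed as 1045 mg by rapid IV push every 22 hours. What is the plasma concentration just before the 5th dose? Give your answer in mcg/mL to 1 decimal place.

12.5 mcg/mL

f = (1/2)^(τ/t½) = (1/2)^(22/29) ≈ 0.5911.
C₀ = D/Vd = 1045/106 ≈ 9.858 mcg/mL.
Before the 5th dose, 4 doses have been given. Superposition: Cmin = C₀·(f + f² + … + f^4).
≈ 9.858 × (0.5911 + 0.3494 + 0.2065 + 0.1221) ≈ 9.858 × 1.2691 ≈ 12.511 mcg/mL.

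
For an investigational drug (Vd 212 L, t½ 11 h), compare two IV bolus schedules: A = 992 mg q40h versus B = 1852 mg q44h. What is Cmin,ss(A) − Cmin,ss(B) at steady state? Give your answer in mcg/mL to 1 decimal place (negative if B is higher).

Regimen A: f = (1/2)^(40/11) ≈ 0.0804; Cmin,ss = (992/212)·f/(1−f) ≈ 0.409 mcg/mL.
Regimen B: f = (1/2)^(44/11) ≈ 0.0625; Cmin,ss = (1852/212)·f/(1−f) ≈ 0.582 mcg/mL.
Difference ≈ 0.409 − 0.582 ≈ -0.173 mcg/mL.

-0.2 mcg/mL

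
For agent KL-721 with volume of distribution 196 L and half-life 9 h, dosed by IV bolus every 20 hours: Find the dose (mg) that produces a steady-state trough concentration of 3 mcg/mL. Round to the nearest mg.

2156 mg

τ/t½ = 20/9 ≈ 2.2222, so f = (1/2)^(20/9) ≈ 0.214311.
Cmin,ss = (D/Vd)·f/(1−f), so D = Cmin,ss·Vd·(1−f)/f.
D = 3 × 196 × (1−f)/f ≈ 3 × 196 × 3.66612 ≈ 2155.68 mg.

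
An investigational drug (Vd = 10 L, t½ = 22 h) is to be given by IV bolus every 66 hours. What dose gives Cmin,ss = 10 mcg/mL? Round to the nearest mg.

700 mg

τ/t½ = 66/22 ≈ 3, so f = (1/2)^(66/22) ≈ 0.125000.
Cmin,ss = (D/Vd)·f/(1−f), so D = Cmin,ss·Vd·(1−f)/f.
D = 10 × 10 × (1−f)/f ≈ 10 × 10 × 7.00000 ≈ 700.00 mg.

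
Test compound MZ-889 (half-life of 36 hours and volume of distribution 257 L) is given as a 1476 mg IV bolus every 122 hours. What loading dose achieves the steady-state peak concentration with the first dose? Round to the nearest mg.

1632 mg

f = (1/2)^(122/36) ≈ 0.095465; accumulation ratio R = 1/(1−f) ≈ 1.10554.
Loading dose to hit Cmax,ss on first dose: D_load = D_maint·R ≈ 1476 × 1.10554 ≈ 1631.78 mg.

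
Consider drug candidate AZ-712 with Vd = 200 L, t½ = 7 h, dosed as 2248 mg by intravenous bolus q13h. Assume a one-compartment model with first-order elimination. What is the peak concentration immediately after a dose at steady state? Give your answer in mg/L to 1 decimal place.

k = ln2/t½ = ln2/7 ≈ 0.099021 h⁻¹; fraction remaining f = e^(−kτ) = e^(−0.099021×13) ≈ 0.2760.
Accumulation ratio R = 1/(1 − f) ≈ 1/0.7240 ≈ 1.3812.
Each bolus raises the concentration by D/Vd = 2248/200 ≈ 11.240 mg/L.
Steady-state peak Cmax,ss = C₀·R ≈ 11.240 × 1.3812 ≈ 15.525 mg/L.

15.5 mg/L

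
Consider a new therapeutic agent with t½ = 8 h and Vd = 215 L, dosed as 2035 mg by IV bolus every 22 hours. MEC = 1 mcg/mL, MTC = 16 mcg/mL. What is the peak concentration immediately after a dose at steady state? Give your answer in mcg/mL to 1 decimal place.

11.1 mcg/mL

Over one 22-h interval, 22/8 ≈ 2.75 half-lives elapse, leaving f ≈ 0.1487 of each dose.
At steady state, accumulation factor R = 1/(1 − e^(−kτ)) ≈ 1.1747.
Single-dose peak C₀ = D/Vd = 2035/215 ≈ 9.465 mcg/mL.
Steady-state peak Cmax,ss = C₀·R ≈ 9.465 × 1.1747 ≈ 11.119 mcg/mL.
Peak 11.1 mcg/mL vs MTC 16 mcg/mL: below toxic threshold.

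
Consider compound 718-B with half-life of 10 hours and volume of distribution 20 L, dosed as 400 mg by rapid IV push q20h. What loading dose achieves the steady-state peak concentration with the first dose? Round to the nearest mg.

f = (1/2)^(20/10) ≈ 0.250000; accumulation ratio R = 1/(1−f) ≈ 1.33333.
Loading dose to hit Cmax,ss on first dose: D_load = D_maint·R ≈ 400 × 1.33333 ≈ 533.33 mg.

533 mg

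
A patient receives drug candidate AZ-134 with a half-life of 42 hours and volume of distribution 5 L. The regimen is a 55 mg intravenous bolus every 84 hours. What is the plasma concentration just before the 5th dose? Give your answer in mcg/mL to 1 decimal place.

f = (1/2)^(τ/t½) = (1/2)^(84/42) ≈ 0.2500.
C₀ = D/Vd = 55/5 ≈ 11.000 mcg/mL.
Before the 5th dose, 4 doses have been given. Superposition: Cmin = C₀·(f + f² + … + f^4).
≈ 11.000 × (0.2500 + 0.0625 + 0.0156 + 0.0039) ≈ 11.000 × 0.3320 ≈ 3.652 mcg/mL.

3.7 mcg/mL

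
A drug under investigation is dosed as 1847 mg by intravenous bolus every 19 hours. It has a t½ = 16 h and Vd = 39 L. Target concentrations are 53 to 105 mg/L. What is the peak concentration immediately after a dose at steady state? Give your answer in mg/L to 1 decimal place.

τ/t½ = 19/16 ≈ 1.1875, so fraction remaining f = (1/2)^(19/16) ≈ 0.4391.
Accumulation ratio R = 1/(1 − f) ≈ 1/0.5609 ≈ 1.7828.
Single-dose peak C₀ = D/Vd = 1847/39 ≈ 47.359 mg/L.
Steady-state peak Cmax,ss = C₀·R ≈ 47.359 × 1.7828 ≈ 84.432 mg/L.
Peak 84.4 mg/L vs MTC 105 mg/L: below toxic threshold.

84.4 mg/L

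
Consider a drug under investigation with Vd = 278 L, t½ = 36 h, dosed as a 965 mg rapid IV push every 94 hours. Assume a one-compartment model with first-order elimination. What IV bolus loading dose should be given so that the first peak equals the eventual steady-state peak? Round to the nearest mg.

f = (1/2)^(94/36) ≈ 0.163673; accumulation ratio R = 1/(1−f) ≈ 1.19570.
Loading dose to hit Cmax,ss on first dose: D_load = D_maint·R ≈ 965 × 1.19570 ≈ 1153.85 mg.

1154 mg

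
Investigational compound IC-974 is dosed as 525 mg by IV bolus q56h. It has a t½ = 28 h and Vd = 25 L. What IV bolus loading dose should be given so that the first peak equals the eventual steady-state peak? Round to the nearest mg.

700 mg

f = (1/2)^(56/28) ≈ 0.250000; accumulation ratio R = 1/(1−f) ≈ 1.33333.
Loading dose to hit Cmax,ss on first dose: D_load = D_maint·R ≈ 525 × 1.33333 ≈ 700.00 mg.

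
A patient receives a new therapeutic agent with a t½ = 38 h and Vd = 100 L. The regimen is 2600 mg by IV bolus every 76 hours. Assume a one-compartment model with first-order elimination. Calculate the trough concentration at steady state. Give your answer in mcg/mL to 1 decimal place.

The dosing interval is 2 half-lives, so f = 2^(−2) = 0.25.
Accumulation ratio R = 1/(1 − f) = 1/0.75 = 4/3.
Single-dose peak C₀ = D/Vd = 2600/100 = 26 mcg/mL.
Steady-state peak Cmax,ss = C₀·R = 26 × 4/3 ≈ 34.667 mcg/mL.
Steady-state trough Cmin,ss = Cmax,ss·f ≈ 34.667 × 0.25 ≈ 8.667 mcg/mL.

8.7 mcg/mL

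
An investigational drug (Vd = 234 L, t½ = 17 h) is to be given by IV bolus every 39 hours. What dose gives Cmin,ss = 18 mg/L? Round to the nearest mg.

16446 mg

τ/t½ = 39/17 ≈ 2.2941, so f = (1/2)^(39/17) ≈ 0.203893.
Cmin,ss = (D/Vd)·f/(1−f), so D = Cmin,ss·Vd·(1−f)/f.
D = 18 × 234 × (1−f)/f ≈ 18 × 234 × 3.90453 ≈ 16445.88 mg.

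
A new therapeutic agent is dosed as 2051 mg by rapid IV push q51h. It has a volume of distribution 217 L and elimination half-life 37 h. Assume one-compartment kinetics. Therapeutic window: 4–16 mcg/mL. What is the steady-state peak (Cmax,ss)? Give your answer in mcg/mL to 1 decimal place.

15.4 mcg/mL

τ/t½ = 51/37 ≈ 1.3784, so fraction remaining f = (1/2)^(51/37) ≈ 0.3847.
At steady state, accumulation factor R = 1/(1 − e^(−kτ)) ≈ 1.6252.
Single-dose peak C₀ = D/Vd = 2051/217 ≈ 9.452 mcg/mL.
Steady-state peak Cmax,ss = C₀·R ≈ 9.452 × 1.6252 ≈ 15.361 mcg/mL.
Peak 15.4 mcg/mL vs MTC 16 mcg/mL: below toxic threshold.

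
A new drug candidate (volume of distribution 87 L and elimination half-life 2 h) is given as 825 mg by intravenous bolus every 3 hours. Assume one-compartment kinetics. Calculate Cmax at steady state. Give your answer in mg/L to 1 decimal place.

Over one 3-h interval, 3/2 ≈ 1.5 half-lives elapse, leaving f ≈ 0.3536 of each dose.
At steady state, accumulation factor R = 1/(1 − e^(−kτ)) ≈ 1.5470.
Single-dose peak C₀ = D/Vd = 825/87 ≈ 9.483 mg/L.
Steady-state peak Cmax,ss = C₀·R ≈ 9.483 × 1.5470 ≈ 14.670 mg/L.

14.7 mg/L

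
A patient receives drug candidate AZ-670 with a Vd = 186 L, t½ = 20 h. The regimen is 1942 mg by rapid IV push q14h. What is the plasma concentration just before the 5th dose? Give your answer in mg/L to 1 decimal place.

14.3 mg/L

f = (1/2)^(τ/t½) = (1/2)^(14/20) ≈ 0.6156.
C₀ = D/Vd = 1942/186 ≈ 10.441 mg/L.
Before the 5th dose, 4 doses have been given. Superposition: Cmin = C₀·(f + f² + … + f^4).
≈ 10.441 × (0.6156 + 0.3790 + 0.2333 + 0.1436) ≈ 10.441 × 1.3715 ≈ 14.320 mg/L.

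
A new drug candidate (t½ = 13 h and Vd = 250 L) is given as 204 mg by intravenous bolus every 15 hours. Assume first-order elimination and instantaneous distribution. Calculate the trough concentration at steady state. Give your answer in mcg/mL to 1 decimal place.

0.7 mcg/mL

k = ln2/t½ = ln2/13 ≈ 0.053319 h⁻¹; fraction remaining f = e^(−kτ) = e^(−0.053319×15) ≈ 0.4494.
Accumulation ratio R = 1/(1 − f) ≈ 1/0.5506 ≈ 1.8162.
Single-dose peak C₀ = D/Vd = 204/250 ≈ 0.816 mcg/mL.
Steady-state peak Cmax,ss = C₀·R ≈ 0.816 × 1.8162 ≈ 1.482 mcg/mL.
One interval later, Cmin,ss = Cmax,ss·e^(−kτ) ≈ 1.482 × 0.4494 ≈ 0.666 mcg/mL.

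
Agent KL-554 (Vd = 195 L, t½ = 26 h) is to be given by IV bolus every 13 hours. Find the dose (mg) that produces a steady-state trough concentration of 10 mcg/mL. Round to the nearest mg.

τ/t½ = 13/26 ≈ 0.5, so f = (1/2)^(13/26) ≈ 0.707107.
Cmin,ss = (D/Vd)·f/(1−f), so D = Cmin,ss·Vd·(1−f)/f.
D = 10 × 195 × (1−f)/f ≈ 10 × 195 × 0.41421 ≈ 807.71 mg.

808 mg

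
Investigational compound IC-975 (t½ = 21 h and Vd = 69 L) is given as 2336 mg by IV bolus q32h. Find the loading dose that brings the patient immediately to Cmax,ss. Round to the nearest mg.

3582 mg

f = (1/2)^(32/21) ≈ 0.347766; accumulation ratio R = 1/(1−f) ≈ 1.53319.
Loading dose to hit Cmax,ss on first dose: D_load = D_maint·R ≈ 2336 × 1.53319 ≈ 3581.53 mg.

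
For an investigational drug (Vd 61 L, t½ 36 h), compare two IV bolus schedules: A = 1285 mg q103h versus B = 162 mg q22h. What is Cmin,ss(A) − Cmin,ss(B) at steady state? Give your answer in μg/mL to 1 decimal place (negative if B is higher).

Regimen A: f = (1/2)^(103/36) ≈ 0.1376; Cmin,ss = (1285/61)·f/(1−f) ≈ 3.361 μg/mL.
Regimen B: f = (1/2)^(22/36) ≈ 0.6547; Cmin,ss = (162/61)·f/(1−f) ≈ 5.035 μg/mL.
Difference ≈ 3.361 − 5.035 ≈ -1.674 μg/mL.

-1.7 μg/mL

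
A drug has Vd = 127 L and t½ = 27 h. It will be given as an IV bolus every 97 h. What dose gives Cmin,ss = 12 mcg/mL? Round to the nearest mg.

16861 mg

τ/t½ = 97/27 ≈ 3.5926, so f = (1/2)^(97/27) ≈ 0.082894.
Cmin,ss = (D/Vd)·f/(1−f), so D = Cmin,ss·Vd·(1−f)/f.
D = 12 × 127 × (1−f)/f ≈ 12 × 127 × 11.06360 ≈ 16860.93 mg.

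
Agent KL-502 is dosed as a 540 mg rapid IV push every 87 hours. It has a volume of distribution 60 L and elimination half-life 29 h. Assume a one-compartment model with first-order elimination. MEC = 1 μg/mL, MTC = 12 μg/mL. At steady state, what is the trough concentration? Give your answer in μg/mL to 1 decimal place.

τ = 87 h = 3 half-lives, so f = (1/2)^3 = 0.125.
Accumulation ratio R = 1/(1 − f) = 1/0.875 = 8/7.
Single-dose peak C₀ = D/Vd = 540/60 = 9 μg/mL.
Steady-state peak Cmax,ss = C₀·R = 9 × 8/7 ≈ 10.286 μg/mL.
Steady-state trough Cmin,ss = Cmax,ss·f ≈ 10.286 × 0.125 ≈ 1.286 μg/mL.
Trough 1.3 μg/mL vs MEC 1 μg/mL: adequate.

1.3 μg/mL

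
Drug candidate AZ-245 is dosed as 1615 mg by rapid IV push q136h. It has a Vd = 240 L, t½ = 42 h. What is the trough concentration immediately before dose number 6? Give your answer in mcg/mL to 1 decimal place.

f = (1/2)^(τ/t½) = (1/2)^(136/42) ≈ 0.1060.
C₀ = D/Vd = 1615/240 ≈ 6.729 mcg/mL.
Before the 6th dose, 5 doses have been given. Superposition: Cmin = C₀·(f + f² + … + f^5).
≈ 6.729 × (0.1060 + 0.0112 + 0.0012 + 0.0001 + 0.0000) ≈ 6.729 × 0.1185 ≈ 0.797 mcg/mL.

0.8 mcg/mL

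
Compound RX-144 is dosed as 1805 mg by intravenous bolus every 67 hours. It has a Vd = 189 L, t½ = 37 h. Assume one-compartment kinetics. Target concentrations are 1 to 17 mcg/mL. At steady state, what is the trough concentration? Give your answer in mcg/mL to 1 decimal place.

Over one 67-h interval, 67/37 ≈ 1.8108 half-lives elapse, leaving f ≈ 0.2850 of each dose.
At steady state, accumulation factor R = 1/(1 − e^(−kτ)) ≈ 1.3986.
Each bolus raises the concentration by D/Vd = 1805/189 ≈ 9.550 mcg/mL.
Steady-state peak Cmax,ss = C₀·R ≈ 9.550 × 1.3986 ≈ 13.357 mcg/mL.
Steady-state trough Cmin,ss = Cmax,ss·f ≈ 13.357 × 0.2850 ≈ 3.807 mcg/mL.
Trough 3.8 mcg/mL vs MEC 1 mcg/mL: adequate.

3.8 mcg/mL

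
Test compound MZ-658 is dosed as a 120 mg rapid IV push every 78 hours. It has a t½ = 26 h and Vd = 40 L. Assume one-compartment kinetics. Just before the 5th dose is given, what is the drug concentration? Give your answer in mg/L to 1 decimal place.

0.4 mg/L

f = (1/2)^(τ/t½) = (1/2)^(78/26) ≈ 0.1250.
C₀ = D/Vd = 120/40 ≈ 3.000 mg/L.
Before the 5th dose, 4 doses have been given. Superposition: Cmin = C₀·(f + f² + … + f^4).
≈ 3.000 × (0.1250 + 0.0156 + 0.0020 + 0.0002) ≈ 3.000 × 0.1428 ≈ 0.428 mg/L.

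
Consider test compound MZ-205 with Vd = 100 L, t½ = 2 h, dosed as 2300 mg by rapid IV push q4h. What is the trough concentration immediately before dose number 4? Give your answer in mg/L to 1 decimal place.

f = (1/2)^(τ/t½) = (1/2)^(4/2) ≈ 0.2500.
C₀ = D/Vd = 2300/100 ≈ 23.000 mg/L.
Before the 4th dose, 3 doses have been given. Superposition: Cmin = C₀·(f + f² + … + f^3).
≈ 23.000 × (0.2500 + 0.0625 + 0.0156) ≈ 23.000 × 0.3281 ≈ 7.546 mg/L.

7.5 mg/L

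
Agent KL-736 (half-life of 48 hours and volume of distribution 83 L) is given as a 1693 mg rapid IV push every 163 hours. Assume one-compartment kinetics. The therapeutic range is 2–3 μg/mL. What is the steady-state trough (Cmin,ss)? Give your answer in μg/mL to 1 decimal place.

Over one 163-h interval, 163/48 ≈ 3.3958 half-lives elapse, leaving f ≈ 0.0950 of each dose.
Accumulation ratio R = 1/(1 − f) ≈ 1/0.9050 ≈ 1.1050.
Single-dose peak C₀ = D/Vd = 1693/83 ≈ 20.398 μg/mL.
Cmax,ss = C₀/(1 − f) ≈ 20.398/0.9050 ≈ 22.539 μg/mL.
Steady-state trough Cmin,ss = Cmax,ss·f ≈ 22.539 × 0.0950 ≈ 2.141 μg/mL.
Trough 2.1 μg/mL vs MEC 2 μg/mL: adequate.

2.1 μg/mL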